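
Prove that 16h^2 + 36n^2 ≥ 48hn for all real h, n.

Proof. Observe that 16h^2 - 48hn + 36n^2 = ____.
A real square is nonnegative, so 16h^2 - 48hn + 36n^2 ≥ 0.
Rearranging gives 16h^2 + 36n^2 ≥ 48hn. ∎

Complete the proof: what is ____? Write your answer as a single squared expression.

(4h - 6n)^2

The leading and trailing coefficients are 4^2 and 6^2, and 48 = 2·4·6, so the trinomial is (4h - 6n)^2.
Hence 16h^2 - 48hn + 36n^2 ≥ 0.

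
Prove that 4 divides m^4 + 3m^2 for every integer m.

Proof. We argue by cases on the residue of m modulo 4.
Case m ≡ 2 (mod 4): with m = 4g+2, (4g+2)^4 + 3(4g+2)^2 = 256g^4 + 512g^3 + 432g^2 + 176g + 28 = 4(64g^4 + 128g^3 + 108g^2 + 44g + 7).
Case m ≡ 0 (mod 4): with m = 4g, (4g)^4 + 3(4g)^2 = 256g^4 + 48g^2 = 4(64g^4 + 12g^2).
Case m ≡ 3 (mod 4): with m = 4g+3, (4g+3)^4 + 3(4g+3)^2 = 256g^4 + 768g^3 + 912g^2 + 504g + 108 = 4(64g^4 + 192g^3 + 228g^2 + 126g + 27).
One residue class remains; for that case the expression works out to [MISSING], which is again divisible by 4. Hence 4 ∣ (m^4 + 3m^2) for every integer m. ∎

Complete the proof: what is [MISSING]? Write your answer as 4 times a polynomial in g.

4(64g^4 + 64g^3 + 36g^2 + 10g + 1)

Only m ≡ 1 (mod 4) is unaccounted for. Put m = 4g+1:
(4g+1)^4 + 3(4g+1)^2 expands to 256g^4 + 256g^3 + 144g^2 + 40g + 4,
and factoring out 4 leaves 4(64g^4 + 64g^3 + 36g^2 + 10g + 1).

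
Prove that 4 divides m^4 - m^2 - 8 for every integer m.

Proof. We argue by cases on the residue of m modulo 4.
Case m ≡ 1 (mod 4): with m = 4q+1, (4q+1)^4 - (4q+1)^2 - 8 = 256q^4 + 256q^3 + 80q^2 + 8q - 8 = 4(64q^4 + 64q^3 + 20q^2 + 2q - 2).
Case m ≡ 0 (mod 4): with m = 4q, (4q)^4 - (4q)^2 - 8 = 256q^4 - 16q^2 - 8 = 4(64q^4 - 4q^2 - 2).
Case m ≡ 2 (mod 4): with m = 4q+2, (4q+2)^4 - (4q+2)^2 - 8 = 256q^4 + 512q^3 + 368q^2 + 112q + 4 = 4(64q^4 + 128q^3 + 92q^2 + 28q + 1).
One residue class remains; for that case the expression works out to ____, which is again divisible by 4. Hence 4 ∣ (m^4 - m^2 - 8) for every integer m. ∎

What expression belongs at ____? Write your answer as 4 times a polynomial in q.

4(64q^4 + 192q^3 + 212q^2 + 102q + 16)

The residues treated are {1, 0, 2}, so the missing case is m ≡ 3 (mod 4); write m = 4q+3.
Then (4q+3)^4 - (4q+3)^2 - 8 = 256q^4 + 768q^3 + 848q^2 + 408q + 64 = 4(64q^4 + 192q^3 + 212q^2 + 102q + 16).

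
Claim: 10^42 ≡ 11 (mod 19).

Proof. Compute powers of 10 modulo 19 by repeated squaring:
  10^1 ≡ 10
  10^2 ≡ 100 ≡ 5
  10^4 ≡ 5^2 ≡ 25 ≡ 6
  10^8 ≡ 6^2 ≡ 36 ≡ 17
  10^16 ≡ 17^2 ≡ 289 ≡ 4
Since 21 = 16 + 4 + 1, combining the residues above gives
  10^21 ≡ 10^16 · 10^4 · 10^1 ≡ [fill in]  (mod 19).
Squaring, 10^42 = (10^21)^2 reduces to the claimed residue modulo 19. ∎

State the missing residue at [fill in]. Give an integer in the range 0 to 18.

Multiply the listed residues: 4 · 6 · 10 = 24 → 240.
Reducing modulo 19: 240 = 12·19 + 12, so 10^21 ≡ 12.

12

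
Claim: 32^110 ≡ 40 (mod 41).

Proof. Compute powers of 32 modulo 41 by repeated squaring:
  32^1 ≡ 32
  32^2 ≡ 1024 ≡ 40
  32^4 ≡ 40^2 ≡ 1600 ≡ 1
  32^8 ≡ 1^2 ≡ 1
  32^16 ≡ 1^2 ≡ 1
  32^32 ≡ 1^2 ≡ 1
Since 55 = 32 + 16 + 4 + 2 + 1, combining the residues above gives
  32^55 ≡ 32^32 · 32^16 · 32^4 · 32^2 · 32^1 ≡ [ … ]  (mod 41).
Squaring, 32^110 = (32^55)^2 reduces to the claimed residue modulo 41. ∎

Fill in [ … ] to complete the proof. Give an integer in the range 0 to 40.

32^32 · 32^16 · 32^4 · 32^2 · 32^1 ≡ 1 · 1 · 1 · 40 · 32 = 1280.
1280 mod 41 = 9, so 32^55 ≡ 9 (mod 41).

9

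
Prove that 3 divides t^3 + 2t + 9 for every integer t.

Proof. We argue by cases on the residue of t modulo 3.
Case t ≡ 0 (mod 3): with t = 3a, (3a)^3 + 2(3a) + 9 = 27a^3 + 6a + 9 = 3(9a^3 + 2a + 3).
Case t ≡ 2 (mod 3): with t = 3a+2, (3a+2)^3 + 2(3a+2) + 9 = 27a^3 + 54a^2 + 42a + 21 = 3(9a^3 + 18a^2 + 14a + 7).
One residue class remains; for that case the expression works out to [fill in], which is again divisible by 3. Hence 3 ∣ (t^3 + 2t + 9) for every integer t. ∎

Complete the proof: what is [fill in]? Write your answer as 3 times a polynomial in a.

The residues treated are {0, 2}, so the missing case is t ≡ 1 (mod 3); write t = 3a+1.
Then (3a+1)^3 + 2(3a+1) + 9 = 27a^3 + 27a^2 + 15a + 12 = 3(9a^3 + 9a^2 + 5a + 4).

3(9a^3 + 9a^2 + 5a + 4)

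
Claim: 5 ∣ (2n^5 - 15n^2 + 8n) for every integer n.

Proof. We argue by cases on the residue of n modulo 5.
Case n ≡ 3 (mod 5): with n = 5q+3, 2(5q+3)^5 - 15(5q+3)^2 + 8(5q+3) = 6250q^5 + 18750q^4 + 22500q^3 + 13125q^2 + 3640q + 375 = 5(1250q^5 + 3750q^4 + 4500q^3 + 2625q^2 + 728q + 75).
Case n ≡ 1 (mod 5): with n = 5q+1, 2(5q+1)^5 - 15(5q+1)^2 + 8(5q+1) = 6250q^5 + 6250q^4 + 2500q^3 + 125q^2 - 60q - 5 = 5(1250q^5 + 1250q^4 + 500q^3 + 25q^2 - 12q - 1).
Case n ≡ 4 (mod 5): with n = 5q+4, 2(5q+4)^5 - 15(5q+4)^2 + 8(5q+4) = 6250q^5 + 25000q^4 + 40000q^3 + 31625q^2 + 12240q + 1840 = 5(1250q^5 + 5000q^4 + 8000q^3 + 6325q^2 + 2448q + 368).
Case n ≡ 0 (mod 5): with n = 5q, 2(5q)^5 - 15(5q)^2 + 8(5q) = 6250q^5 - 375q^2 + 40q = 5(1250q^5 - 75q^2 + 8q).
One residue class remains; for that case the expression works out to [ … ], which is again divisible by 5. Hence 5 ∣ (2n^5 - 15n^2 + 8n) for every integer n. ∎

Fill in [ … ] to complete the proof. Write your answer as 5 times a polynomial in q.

The residues treated are {3, 1, 4, 0}, so the missing case is n ≡ 2 (mod 5); write n = 5q+2.
Then 2(5q+2)^5 - 15(5q+2)^2 + 8(5q+2) = 6250q^5 + 12500q^4 + 10000q^3 + 3625q^2 + 540q + 20 = 5(1250q^5 + 2500q^4 + 2000q^3 + 725q^2 + 108q + 4).

5(1250q^5 + 2500q^4 + 2000q^3 + 725q^2 + 108q + 4)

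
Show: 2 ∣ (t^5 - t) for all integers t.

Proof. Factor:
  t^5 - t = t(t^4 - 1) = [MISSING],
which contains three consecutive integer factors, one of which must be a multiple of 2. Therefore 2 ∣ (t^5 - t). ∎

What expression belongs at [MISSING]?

(t - 1)t(t + 1)(t^2 + 1)

t^4 - 1 = (t^2 - 1)(t^2 + 1), and t^2 - 1 = (t-1)(t+1).
So t(t^4 - 1) = (t - 1)t(t + 1)(t^2 + 1).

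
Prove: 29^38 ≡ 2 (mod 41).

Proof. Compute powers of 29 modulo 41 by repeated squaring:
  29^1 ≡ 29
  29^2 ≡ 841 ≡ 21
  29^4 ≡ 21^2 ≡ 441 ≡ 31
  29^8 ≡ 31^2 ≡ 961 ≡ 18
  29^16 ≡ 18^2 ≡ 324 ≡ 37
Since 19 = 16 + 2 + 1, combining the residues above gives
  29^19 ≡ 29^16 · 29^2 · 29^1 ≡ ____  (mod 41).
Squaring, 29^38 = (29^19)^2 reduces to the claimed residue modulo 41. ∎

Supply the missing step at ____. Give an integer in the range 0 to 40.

24

29^16 · 29^2 · 29^1 ≡ 37 · 21 · 29 = 22533.
22533 mod 41 = 24, so 29^19 ≡ 24 (mod 41).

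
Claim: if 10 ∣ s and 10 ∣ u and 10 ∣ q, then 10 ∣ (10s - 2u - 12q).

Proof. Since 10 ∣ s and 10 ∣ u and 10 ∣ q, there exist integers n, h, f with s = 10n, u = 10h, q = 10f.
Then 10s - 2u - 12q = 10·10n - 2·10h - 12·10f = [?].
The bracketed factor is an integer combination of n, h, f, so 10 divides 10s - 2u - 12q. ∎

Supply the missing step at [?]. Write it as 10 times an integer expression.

Pull the common 10 out of every term: 10·10n - 2·10h - 12·10f = 10(-12f - 2h + 10n).
-12f - 2h + 10n is an integer, which exhibits the divisibility.

10(-12f - 2h + 10n)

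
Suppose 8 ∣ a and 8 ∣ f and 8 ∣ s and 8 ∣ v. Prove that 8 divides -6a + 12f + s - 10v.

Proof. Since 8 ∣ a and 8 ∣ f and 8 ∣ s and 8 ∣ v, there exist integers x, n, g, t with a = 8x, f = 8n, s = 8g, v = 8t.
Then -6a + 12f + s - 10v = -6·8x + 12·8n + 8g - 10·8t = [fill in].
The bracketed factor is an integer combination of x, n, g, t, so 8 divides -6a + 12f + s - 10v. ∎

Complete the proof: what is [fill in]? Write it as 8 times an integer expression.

8(g + 12n - 10t - 6x)

Each term has a factor of 8: -6·8x + 12·8n + 8g - 10·8t = 8·(g + 12n - 10t - 6x).
Since g + 12n - 10t - 6x is an integer, 8 ∣ (-6a + 12f + s - 10v).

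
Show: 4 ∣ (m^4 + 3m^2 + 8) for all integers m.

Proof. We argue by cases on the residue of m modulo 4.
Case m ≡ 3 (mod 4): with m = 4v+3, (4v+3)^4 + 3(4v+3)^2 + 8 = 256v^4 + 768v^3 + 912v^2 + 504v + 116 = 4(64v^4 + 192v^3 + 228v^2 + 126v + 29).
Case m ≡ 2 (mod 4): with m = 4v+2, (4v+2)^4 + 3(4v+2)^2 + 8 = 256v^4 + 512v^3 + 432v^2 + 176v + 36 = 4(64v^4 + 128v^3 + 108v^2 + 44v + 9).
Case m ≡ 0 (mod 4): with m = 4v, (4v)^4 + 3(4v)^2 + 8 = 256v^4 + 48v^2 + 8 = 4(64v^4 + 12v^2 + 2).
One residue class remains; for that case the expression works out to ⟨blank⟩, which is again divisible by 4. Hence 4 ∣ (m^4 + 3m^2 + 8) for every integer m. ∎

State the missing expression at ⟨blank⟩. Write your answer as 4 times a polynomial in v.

Only m ≡ 1 (mod 4) is unaccounted for. Put m = 4v+1:
(4v+1)^4 + 3(4v+1)^2 + 8 expands to 256v^4 + 256v^3 + 144v^2 + 40v + 12,
and factoring out 4 leaves 4(64v^4 + 64v^3 + 36v^2 + 10v + 3).

4(64v^4 + 64v^3 + 36v^2 + 10v + 3)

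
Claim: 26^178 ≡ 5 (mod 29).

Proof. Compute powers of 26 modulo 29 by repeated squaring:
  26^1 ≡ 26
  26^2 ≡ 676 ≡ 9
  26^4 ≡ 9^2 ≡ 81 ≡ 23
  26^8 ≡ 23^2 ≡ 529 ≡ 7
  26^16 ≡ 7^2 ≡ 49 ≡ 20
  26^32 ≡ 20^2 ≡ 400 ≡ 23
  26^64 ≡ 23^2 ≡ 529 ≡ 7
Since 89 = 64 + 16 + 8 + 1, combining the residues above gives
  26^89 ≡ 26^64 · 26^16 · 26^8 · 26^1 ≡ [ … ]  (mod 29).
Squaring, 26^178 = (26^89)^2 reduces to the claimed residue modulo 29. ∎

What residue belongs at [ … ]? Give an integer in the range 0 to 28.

Multiply the listed residues: 7 · 20 · 7 · 26 = 140 → 980 → 25480.
Reducing modulo 29: 25480 = 878·29 + 18, so 26^89 ≡ 18.

18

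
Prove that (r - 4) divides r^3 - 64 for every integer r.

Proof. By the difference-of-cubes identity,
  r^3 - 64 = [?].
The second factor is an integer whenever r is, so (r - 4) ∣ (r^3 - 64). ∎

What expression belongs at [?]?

a^3 - b^3 = (a - b)(a^2 + ab + b^2). With a = r, b = 4:
r^3 - 64 = (r - 4)(r^2 + 4r + 16).

(r - 4)(r^2 + 4r + 16)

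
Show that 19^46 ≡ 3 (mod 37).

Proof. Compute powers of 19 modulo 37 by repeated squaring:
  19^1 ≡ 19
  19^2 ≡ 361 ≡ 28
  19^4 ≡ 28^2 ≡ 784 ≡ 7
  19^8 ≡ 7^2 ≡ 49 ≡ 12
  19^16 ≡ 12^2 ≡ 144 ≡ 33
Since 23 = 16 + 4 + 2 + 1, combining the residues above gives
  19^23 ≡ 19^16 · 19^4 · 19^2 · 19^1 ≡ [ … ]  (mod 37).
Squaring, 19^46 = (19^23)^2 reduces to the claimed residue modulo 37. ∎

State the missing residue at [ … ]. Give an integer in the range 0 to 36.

15

Multiply the listed residues: 33 · 7 · 28 · 19 = 231 → 6468 → 122892.
Reducing modulo 37: 122892 = 3321·37 + 15, so 19^23 ≡ 15.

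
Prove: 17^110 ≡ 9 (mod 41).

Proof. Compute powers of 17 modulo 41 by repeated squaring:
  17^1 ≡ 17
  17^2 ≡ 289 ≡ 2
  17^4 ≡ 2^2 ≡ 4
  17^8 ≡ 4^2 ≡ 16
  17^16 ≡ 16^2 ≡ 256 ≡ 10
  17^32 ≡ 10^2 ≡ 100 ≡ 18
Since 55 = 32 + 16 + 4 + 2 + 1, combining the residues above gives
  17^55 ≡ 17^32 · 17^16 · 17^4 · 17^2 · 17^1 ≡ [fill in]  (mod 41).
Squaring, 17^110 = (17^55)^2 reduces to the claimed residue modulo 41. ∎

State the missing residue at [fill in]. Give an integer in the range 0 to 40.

Multiply the listed residues: 18 · 10 · 4 · 2 · 17 = 180 → 720 → 1440 → 24480.
Reducing modulo 41: 24480 = 597·41 + 3, so 17^55 ≡ 3.

3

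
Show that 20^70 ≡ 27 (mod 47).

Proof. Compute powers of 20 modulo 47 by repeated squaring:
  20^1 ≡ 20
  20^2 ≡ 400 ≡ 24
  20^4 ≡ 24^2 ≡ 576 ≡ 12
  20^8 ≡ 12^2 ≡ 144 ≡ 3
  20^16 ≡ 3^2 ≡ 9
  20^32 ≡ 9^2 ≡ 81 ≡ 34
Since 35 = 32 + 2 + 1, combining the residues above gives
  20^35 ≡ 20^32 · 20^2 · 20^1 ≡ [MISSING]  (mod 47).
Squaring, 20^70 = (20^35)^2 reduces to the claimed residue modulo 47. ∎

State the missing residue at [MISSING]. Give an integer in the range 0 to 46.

11

Multiply the listed residues: 34 · 24 · 20 = 816 → 16320.
Reducing modulo 47: 16320 = 347·47 + 11, so 20^35 ≡ 11.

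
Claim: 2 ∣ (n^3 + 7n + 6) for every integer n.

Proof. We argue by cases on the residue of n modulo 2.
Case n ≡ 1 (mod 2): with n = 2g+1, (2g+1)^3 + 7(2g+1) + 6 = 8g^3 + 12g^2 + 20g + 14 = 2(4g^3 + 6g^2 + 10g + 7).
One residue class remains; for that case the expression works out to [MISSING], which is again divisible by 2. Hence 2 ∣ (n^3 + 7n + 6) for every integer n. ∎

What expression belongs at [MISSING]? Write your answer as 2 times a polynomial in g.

Only n ≡ 0 (mod 2) is unaccounted for. Put n = 2g:
(2g)^3 + 7(2g) + 6 expands to 8g^3 + 14g + 6,
and factoring out 2 leaves 2(4g^3 + 7g + 3).

2(4g^3 + 7g + 3)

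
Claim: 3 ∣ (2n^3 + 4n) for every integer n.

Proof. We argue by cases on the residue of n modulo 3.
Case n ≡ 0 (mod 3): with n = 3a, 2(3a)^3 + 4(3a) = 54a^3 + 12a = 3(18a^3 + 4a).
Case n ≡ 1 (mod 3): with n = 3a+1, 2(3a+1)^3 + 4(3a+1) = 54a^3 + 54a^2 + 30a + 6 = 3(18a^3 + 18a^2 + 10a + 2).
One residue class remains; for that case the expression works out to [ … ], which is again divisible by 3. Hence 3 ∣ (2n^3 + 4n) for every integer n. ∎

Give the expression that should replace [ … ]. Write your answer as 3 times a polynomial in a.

3(18a^3 + 36a^2 + 28a + 8)

The residues treated are {0, 1}, so the missing case is n ≡ 2 (mod 3); write n = 3a+2.
Then 2(3a+2)^3 + 4(3a+2) = 54a^3 + 108a^2 + 84a + 24 = 3(18a^3 + 36a^2 + 28a + 8).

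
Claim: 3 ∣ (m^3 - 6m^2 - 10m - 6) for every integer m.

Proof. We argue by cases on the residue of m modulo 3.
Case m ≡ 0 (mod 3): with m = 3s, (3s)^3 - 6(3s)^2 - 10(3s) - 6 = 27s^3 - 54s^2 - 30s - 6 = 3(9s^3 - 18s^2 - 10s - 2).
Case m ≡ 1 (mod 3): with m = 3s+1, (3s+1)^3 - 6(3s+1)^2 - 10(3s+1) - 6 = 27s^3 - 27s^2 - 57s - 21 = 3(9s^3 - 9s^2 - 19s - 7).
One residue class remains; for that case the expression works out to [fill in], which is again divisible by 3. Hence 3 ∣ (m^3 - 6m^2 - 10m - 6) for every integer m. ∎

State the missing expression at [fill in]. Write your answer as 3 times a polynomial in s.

3(9s^3 - 22s - 14)

Only m ≡ 2 (mod 3) is unaccounted for. Put m = 3s+2:
(3s+2)^3 - 6(3s+2)^2 - 10(3s+2) - 6 expands to 27s^3 - 66s - 42,
and factoring out 3 leaves 3(9s^3 - 22s - 14).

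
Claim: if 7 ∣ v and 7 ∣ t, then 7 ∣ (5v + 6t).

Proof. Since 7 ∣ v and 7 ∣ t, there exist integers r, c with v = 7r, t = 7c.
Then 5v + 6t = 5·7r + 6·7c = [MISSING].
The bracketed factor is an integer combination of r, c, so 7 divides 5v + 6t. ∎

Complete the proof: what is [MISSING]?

Each term has a factor of 7: 5·7r + 6·7c = 7·(6c + 5r).
Since 6c + 5r is an integer, 7 ∣ (5v + 6t).

7(6c + 5r)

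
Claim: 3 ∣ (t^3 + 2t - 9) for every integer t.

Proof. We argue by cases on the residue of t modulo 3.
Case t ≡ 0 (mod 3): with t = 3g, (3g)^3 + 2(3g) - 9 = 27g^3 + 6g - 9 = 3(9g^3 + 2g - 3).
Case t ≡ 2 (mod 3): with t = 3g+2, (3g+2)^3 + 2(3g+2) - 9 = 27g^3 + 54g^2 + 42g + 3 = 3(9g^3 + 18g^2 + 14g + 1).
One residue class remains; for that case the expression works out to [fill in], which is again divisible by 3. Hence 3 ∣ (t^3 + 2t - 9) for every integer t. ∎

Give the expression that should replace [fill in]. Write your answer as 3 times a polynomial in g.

3(9g^3 + 9g^2 + 5g - 2)

Only t ≡ 1 (mod 3) is unaccounted for. Put t = 3g+1:
(3g+1)^3 + 2(3g+1) - 9 expands to 27g^3 + 27g^2 + 15g - 6,
and factoring out 3 leaves 3(9g^3 + 9g^2 + 5g - 2).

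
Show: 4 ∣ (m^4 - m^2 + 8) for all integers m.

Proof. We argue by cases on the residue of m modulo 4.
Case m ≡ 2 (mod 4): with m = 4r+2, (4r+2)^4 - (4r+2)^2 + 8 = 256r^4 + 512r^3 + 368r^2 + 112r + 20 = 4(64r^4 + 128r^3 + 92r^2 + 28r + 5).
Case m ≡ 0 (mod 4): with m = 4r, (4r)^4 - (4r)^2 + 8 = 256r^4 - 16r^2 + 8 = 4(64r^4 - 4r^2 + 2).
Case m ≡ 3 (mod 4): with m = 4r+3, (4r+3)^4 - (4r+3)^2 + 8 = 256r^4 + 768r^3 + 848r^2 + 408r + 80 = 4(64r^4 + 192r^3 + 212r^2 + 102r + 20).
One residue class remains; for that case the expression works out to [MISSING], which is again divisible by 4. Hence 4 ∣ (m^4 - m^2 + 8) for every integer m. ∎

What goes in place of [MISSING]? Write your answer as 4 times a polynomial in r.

Only m ≡ 1 (mod 4) is unaccounted for. Put m = 4r+1:
(4r+1)^4 - (4r+1)^2 + 8 expands to 256r^4 + 256r^3 + 80r^2 + 8r + 8,
and factoring out 4 leaves 4(64r^4 + 64r^3 + 20r^2 + 2r + 2).

4(64r^4 + 64r^3 + 20r^2 + 2r + 2)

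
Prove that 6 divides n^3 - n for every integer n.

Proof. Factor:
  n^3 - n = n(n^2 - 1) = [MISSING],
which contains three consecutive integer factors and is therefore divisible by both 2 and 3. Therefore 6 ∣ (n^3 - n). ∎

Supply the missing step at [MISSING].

n(n^2 - 1) = n(n - 1)(n + 1) = (n - 1)n(n + 1).
These three factors are consecutive integers, so their product is divisible by 6.

(n - 1)n(n + 1)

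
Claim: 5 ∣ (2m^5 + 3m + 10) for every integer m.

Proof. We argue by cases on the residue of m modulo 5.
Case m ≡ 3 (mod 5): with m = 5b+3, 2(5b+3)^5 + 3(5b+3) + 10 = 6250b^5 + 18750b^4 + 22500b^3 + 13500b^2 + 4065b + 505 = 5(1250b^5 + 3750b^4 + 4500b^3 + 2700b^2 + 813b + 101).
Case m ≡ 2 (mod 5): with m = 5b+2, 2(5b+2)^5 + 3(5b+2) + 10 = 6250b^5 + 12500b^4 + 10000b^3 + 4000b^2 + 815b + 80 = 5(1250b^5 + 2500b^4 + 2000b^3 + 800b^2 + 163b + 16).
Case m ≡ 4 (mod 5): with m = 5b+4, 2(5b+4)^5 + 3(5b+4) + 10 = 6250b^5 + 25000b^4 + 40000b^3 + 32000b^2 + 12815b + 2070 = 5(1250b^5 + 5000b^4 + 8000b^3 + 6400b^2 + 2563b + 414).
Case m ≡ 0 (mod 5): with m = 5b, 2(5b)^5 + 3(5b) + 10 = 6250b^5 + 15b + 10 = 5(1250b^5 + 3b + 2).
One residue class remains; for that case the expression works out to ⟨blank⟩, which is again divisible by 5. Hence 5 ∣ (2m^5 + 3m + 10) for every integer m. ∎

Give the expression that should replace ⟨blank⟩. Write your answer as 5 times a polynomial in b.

The residues treated are {3, 2, 4, 0}, so the missing case is m ≡ 1 (mod 5); write m = 5b+1.
Then 2(5b+1)^5 + 3(5b+1) + 10 = 6250b^5 + 6250b^4 + 2500b^3 + 500b^2 + 65b + 15 = 5(1250b^5 + 1250b^4 + 500b^3 + 100b^2 + 13b + 3).

5(1250b^5 + 1250b^4 + 500b^3 + 100b^2 + 13b + 3)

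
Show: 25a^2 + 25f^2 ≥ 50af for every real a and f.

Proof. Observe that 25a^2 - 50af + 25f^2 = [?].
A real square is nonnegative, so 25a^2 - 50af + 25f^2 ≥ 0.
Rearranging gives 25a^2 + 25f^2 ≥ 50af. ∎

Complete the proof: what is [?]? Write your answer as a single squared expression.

25a^2 - 50af + 25f^2 is a perfect-square trinomial: the outer terms are (5a)^2 and (5f)^2, and the cross term is -2·5a·5f.
So 25a^2 - 50af + 25f^2 = (5a - 5f)^2 ≥ 0.

(5a - 5f)^2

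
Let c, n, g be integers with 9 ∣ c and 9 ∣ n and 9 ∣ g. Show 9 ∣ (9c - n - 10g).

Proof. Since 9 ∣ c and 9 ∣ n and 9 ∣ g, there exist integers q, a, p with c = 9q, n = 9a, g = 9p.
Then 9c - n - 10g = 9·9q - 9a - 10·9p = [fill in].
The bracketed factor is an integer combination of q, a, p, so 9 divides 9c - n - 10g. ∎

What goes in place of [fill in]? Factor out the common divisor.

9(-a - 10p + 9q)

Each term has a factor of 9: 9·9q - 9a - 10·9p = 9·(-a - 10p + 9q).
Since -a - 10p + 9q is an integer, 9 ∣ (9c - n - 10g).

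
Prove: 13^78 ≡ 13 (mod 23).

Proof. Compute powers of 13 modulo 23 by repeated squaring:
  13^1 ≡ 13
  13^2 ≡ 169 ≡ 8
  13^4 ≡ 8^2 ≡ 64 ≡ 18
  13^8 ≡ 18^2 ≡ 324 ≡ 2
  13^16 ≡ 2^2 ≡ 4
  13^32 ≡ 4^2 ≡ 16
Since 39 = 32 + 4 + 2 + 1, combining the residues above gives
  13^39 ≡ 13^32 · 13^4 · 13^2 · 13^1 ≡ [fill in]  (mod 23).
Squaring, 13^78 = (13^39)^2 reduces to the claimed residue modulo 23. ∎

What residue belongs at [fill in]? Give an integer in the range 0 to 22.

6

Multiply the listed residues: 16 · 18 · 8 · 13 = 288 → 2304 → 29952.
Reducing modulo 23: 29952 = 1302·23 + 6, so 13^39 ≡ 6.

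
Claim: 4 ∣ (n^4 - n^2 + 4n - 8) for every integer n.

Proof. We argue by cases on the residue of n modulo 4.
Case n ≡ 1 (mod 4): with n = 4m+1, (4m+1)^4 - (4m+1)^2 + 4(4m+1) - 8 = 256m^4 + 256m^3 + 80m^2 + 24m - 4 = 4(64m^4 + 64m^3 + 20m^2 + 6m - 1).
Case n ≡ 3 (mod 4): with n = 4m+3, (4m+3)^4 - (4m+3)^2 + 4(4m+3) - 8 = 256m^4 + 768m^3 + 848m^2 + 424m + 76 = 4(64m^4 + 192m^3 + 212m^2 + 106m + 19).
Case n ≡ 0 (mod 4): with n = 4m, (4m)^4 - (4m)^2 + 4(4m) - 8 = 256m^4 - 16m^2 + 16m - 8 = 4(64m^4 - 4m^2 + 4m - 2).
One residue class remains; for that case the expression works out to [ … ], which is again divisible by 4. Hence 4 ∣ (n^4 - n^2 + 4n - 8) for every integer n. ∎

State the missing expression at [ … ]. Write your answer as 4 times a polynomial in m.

4(64m^4 + 128m^3 + 92m^2 + 32m + 3)

Only n ≡ 2 (mod 4) is unaccounted for. Put n = 4m+2:
(4m+2)^4 - (4m+2)^2 + 4(4m+2) - 8 expands to 256m^4 + 512m^3 + 368m^2 + 128m + 12,
and factoring out 4 leaves 4(64m^4 + 128m^3 + 92m^2 + 32m + 3).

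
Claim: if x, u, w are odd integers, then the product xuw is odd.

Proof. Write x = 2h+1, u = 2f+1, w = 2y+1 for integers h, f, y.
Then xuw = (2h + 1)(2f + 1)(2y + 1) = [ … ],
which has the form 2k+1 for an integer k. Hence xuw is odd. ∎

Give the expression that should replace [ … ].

Expanding: (2h + 1)(2f + 1)(2y + 1) = 8fhy + 4fh + 4fy + 2f + 4hy + 2h + 2y + 1.
Every term except the constant is even, so this is 2(4fhy + 2fh + 2fy + f + 2hy + h + y) + 1,
and 4fhy + 2fh + 2fy + f + 2hy + h + y ∈ ℤ gives the required form.

2(4fhy + 2fh + 2fy + f + 2hy + h + y) + 1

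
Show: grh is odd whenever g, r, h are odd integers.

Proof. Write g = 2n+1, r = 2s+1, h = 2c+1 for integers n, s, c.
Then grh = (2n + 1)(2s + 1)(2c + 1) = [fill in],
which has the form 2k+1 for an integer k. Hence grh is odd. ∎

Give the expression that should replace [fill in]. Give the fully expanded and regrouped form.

2(4cns + 2cn + 2cs + c + 2ns + n + s) + 1

(2n + 1)(2s + 1)(2c + 1) = 8cns + 4cn + 4cs + 2c + 4ns + 2n + 2s + 1
= 2(4cns + 2cn + 2cs + c + 2ns + n + s) + 1.
Since 4cns + 2cn + 2cs + c + 2ns + n + s is an integer, the product is of the form 2k+1 for an integer k.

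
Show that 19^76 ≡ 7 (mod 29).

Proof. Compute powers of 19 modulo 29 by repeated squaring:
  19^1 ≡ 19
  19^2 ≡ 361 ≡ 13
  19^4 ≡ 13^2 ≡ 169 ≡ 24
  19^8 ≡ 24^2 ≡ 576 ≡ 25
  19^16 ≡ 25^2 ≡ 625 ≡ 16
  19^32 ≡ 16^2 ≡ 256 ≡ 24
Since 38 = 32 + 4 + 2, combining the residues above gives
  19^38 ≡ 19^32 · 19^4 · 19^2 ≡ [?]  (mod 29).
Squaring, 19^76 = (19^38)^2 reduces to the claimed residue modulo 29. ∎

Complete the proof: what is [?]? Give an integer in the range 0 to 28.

6

Multiply the listed residues: 24 · 24 · 13 = 576 → 7488.
Reducing modulo 29: 7488 = 258·29 + 6, so 19^38 ≡ 6.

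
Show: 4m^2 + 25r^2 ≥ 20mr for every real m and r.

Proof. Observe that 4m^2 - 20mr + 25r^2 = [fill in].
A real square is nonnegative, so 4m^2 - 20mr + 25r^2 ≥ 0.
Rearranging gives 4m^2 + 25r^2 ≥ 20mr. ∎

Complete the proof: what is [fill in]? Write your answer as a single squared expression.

(2m - 5r)^2

The leading and trailing coefficients are 2^2 and 5^2, and 20 = 2·2·5, so the trinomial is (2m - 5r)^2.
Hence 4m^2 - 20mr + 25r^2 ≥ 0.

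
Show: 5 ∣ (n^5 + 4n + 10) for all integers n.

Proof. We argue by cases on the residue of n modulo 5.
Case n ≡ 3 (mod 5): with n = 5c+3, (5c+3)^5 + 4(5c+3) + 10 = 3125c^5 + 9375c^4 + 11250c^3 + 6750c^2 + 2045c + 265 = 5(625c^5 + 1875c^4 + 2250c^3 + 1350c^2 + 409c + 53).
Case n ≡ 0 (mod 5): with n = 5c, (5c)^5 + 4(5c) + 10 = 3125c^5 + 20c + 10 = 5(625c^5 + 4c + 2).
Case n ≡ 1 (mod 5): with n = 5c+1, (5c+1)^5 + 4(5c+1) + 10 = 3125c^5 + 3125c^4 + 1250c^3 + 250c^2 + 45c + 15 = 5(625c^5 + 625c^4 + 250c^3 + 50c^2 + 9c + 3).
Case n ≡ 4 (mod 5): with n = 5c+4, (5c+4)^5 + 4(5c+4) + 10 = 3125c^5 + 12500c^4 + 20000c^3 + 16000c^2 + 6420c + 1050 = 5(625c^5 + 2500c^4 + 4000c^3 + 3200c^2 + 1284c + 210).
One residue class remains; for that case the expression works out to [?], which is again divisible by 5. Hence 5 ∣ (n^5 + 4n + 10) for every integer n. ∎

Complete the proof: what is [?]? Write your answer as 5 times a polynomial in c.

Only n ≡ 2 (mod 5) is unaccounted for. Put n = 5c+2:
(5c+2)^5 + 4(5c+2) + 10 expands to 3125c^5 + 6250c^4 + 5000c^3 + 2000c^2 + 420c + 50,
and factoring out 5 leaves 5(625c^5 + 1250c^4 + 1000c^3 + 400c^2 + 84c + 10).

5(625c^5 + 1250c^4 + 1000c^3 + 400c^2 + 84c + 10)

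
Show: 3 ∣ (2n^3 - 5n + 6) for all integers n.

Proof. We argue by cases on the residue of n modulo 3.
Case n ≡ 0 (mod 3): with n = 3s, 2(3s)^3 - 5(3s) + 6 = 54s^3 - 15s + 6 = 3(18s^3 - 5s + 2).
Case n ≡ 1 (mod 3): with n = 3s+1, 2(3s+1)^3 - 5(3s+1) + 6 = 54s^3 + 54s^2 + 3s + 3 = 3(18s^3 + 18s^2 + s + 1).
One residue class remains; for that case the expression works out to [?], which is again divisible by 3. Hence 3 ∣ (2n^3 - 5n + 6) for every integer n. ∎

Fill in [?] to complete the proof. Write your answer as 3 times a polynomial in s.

3(18s^3 + 36s^2 + 19s + 4)

The residues treated are {0, 1}, so the missing case is n ≡ 2 (mod 3); write n = 3s+2.
Then 2(3s+2)^3 - 5(3s+2) + 6 = 54s^3 + 108s^2 + 57s + 12 = 3(18s^3 + 36s^2 + 19s + 4).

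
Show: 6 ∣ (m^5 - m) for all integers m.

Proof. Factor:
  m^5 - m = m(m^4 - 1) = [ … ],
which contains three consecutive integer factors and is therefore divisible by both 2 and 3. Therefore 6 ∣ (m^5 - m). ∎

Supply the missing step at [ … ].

(m - 1)m(m + 1)(m^2 + 1)

m^4 - 1 = (m^2 - 1)(m^2 + 1), and m^2 - 1 = (m-1)(m+1).
So m(m^4 - 1) = (m - 1)m(m + 1)(m^2 + 1).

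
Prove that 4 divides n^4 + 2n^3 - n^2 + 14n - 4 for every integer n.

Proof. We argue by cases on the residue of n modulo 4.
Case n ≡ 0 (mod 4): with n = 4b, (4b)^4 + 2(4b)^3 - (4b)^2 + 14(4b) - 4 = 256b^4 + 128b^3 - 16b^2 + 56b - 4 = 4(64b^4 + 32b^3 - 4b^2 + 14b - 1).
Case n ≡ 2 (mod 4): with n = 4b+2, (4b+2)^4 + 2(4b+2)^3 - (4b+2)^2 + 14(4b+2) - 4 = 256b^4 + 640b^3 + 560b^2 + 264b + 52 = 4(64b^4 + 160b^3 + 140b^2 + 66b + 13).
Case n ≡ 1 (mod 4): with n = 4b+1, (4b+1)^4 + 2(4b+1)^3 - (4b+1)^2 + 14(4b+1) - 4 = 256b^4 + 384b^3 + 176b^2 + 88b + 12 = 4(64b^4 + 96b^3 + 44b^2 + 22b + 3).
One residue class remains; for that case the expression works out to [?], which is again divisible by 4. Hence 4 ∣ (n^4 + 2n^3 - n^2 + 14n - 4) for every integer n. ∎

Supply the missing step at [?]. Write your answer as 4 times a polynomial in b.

Only n ≡ 3 (mod 4) is unaccounted for. Put n = 4b+3:
(4b+3)^4 + 2(4b+3)^3 - (4b+3)^2 + 14(4b+3) - 4 expands to 256b^4 + 896b^3 + 1136b^2 + 680b + 164,
and factoring out 4 leaves 4(64b^4 + 224b^3 + 284b^2 + 170b + 41).

4(64b^4 + 224b^3 + 284b^2 + 170b + 41)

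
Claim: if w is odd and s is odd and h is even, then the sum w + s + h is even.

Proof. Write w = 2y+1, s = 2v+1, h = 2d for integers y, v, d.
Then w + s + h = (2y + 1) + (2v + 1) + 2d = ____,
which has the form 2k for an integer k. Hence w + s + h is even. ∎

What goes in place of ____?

(2y + 1) + (2v + 1) + 2d = 2d + 2v + 2y + 2
= 2(d + v + y + 1).
Since d + v + y + 1 is an integer, the sum is of the form 2k for an integer k.

2(d + v + y + 1)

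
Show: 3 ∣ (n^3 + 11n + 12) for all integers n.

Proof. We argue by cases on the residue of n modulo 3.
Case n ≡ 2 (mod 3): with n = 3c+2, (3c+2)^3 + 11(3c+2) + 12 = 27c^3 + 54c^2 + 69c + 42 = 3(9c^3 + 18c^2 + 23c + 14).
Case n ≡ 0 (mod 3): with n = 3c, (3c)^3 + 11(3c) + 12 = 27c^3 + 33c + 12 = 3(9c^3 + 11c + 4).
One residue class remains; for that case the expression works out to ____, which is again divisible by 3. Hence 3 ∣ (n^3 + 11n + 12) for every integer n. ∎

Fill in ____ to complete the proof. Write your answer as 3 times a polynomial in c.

The residues treated are {2, 0}, so the missing case is n ≡ 1 (mod 3); write n = 3c+1.
Then (3c+1)^3 + 11(3c+1) + 12 = 27c^3 + 27c^2 + 42c + 24 = 3(9c^3 + 9c^2 + 14c + 8).

3(9c^3 + 9c^2 + 14c + 8)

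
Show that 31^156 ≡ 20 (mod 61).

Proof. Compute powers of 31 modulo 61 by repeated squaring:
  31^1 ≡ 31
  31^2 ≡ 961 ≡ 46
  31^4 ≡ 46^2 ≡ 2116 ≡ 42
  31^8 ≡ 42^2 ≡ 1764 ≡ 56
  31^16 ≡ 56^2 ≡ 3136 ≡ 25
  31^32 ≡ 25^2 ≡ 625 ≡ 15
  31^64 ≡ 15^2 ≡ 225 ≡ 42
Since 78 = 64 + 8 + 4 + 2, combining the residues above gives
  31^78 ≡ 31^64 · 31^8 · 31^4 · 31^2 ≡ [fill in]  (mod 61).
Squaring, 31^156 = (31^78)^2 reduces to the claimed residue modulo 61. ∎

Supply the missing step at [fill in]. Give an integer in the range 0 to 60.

52

31^64 · 31^8 · 31^4 · 31^2 ≡ 42 · 56 · 42 · 46 = 4544064.
4544064 mod 61 = 52, so 31^78 ≡ 52 (mod 61).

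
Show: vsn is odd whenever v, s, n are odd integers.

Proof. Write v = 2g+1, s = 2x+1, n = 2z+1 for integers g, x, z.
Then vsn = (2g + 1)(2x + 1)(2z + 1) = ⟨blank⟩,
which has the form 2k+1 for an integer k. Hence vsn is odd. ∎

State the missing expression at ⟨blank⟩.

2(4gxz + 2gx + 2gz + g + 2xz + x + z) + 1

(2g + 1)(2x + 1)(2z + 1) = 8gxz + 4gx + 4gz + 2g + 4xz + 2x + 2z + 1
= 2(4gxz + 2gx + 2gz + g + 2xz + x + z) + 1.
Since 4gxz + 2gx + 2gz + g + 2xz + x + z is an integer, the product is of the form 2k+1 for an integer k.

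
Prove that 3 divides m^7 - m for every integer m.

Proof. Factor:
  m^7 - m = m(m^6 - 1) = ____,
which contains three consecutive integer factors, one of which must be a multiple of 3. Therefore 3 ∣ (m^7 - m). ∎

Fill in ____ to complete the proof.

m^6 - 1 = (m^2 - 1)(m^4 + m^2 + 1), and m^2 - 1 = (m-1)(m+1).
So m(m^6 - 1) = (m - 1)m(m + 1)(m^4 + m^2 + 1).

(m - 1)m(m + 1)(m^4 + m^2 + 1)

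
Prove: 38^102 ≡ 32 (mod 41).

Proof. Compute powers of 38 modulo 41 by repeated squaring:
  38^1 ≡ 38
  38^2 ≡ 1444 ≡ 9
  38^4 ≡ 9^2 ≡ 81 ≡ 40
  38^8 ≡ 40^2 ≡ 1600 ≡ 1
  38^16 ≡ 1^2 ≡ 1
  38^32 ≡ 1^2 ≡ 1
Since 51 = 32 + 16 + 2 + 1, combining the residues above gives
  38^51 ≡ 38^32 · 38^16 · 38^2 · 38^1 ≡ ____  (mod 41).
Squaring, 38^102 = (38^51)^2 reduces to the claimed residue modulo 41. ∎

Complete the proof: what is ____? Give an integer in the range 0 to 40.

Multiply the listed residues: 1 · 1 · 9 · 38 = 1 → 9 → 342.
Reducing modulo 41: 342 = 8·41 + 14, so 38^51 ≡ 14.

14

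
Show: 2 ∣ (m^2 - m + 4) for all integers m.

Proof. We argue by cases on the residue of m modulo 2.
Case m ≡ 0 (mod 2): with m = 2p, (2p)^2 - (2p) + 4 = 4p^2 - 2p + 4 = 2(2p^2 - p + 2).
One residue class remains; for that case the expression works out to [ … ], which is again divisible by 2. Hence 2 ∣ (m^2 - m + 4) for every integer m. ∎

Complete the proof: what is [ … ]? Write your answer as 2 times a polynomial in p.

2(2p^2 + p + 2)

Only m ≡ 1 (mod 2) is unaccounted for. Put m = 2p+1:
(2p+1)^2 - (2p+1) + 4 expands to 4p^2 + 2p + 4,
and factoring out 2 leaves 2(2p^2 + p + 2).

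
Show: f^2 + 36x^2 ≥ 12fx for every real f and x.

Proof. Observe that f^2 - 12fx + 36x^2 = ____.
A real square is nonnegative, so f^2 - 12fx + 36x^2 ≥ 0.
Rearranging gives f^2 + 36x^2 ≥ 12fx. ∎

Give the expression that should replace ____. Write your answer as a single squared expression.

(f - 6x)^2

The leading and trailing coefficients are 1^2 and 6^2, and 12 = 2·1·6, so the trinomial is (f - 6x)^2.
Hence f^2 - 12fx + 36x^2 ≥ 0.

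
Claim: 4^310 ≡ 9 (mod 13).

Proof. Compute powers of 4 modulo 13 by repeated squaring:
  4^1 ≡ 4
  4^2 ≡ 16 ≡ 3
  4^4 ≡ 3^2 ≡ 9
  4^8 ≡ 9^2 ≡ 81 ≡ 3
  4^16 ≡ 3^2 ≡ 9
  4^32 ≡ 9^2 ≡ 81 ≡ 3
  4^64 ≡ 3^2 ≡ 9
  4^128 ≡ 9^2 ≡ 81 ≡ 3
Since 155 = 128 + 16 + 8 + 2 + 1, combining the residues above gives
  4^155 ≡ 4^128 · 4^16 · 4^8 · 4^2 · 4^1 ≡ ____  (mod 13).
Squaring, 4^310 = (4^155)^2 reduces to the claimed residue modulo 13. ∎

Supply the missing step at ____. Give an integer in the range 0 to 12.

10

Multiply the listed residues: 3 · 9 · 3 · 3 · 4 = 27 → 81 → 243 → 972.
Reducing modulo 13: 972 = 74·13 + 10, so 4^155 ≡ 10.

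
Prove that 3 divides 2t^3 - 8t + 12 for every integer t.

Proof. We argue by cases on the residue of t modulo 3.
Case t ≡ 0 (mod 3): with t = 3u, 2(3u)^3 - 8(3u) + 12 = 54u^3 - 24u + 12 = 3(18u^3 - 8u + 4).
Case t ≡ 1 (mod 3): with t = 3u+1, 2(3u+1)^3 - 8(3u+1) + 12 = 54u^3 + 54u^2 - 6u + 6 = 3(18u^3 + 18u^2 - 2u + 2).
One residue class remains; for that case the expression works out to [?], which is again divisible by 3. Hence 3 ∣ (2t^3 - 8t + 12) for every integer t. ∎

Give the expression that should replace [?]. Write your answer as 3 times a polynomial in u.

3(18u^3 + 36u^2 + 16u + 4)

The residues treated are {0, 1}, so the missing case is t ≡ 2 (mod 3); write t = 3u+2.
Then 2(3u+2)^3 - 8(3u+2) + 12 = 54u^3 + 108u^2 + 48u + 12 = 3(18u^3 + 36u^2 + 16u + 4).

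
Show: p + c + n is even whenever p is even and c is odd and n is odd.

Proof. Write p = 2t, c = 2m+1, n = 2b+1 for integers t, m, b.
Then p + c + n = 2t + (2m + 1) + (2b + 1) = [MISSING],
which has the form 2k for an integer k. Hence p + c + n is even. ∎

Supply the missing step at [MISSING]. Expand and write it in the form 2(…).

2t + (2m + 1) + (2b + 1) = 2b + 2m + 2t + 2
= 2(b + m + t + 1).
Since b + m + t + 1 is an integer, the sum is of the form 2k for an integer k.

2(b + m + t + 1)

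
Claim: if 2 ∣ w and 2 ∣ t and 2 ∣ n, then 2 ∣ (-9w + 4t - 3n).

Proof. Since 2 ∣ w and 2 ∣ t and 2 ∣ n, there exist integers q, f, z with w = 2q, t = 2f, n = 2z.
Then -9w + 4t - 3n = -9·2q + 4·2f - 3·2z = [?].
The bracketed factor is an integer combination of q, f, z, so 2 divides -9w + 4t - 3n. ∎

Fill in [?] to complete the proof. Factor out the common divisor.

2(4f - 9q - 3z)

Each term has a factor of 2: -9·2q + 4·2f - 3·2z = 2·(4f - 9q - 3z).
Since 4f - 9q - 3z is an integer, 2 ∣ (-9w + 4t - 3n).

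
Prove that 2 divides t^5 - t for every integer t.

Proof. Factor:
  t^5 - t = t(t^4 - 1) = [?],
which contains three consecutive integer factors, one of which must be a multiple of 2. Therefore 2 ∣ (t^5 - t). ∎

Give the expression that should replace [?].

t^4 - 1 = (t^2 - 1)(t^2 + 1), and t^2 - 1 = (t-1)(t+1).
So t(t^4 - 1) = (t - 1)t(t + 1)(t^2 + 1).

(t - 1)t(t + 1)(t^2 + 1)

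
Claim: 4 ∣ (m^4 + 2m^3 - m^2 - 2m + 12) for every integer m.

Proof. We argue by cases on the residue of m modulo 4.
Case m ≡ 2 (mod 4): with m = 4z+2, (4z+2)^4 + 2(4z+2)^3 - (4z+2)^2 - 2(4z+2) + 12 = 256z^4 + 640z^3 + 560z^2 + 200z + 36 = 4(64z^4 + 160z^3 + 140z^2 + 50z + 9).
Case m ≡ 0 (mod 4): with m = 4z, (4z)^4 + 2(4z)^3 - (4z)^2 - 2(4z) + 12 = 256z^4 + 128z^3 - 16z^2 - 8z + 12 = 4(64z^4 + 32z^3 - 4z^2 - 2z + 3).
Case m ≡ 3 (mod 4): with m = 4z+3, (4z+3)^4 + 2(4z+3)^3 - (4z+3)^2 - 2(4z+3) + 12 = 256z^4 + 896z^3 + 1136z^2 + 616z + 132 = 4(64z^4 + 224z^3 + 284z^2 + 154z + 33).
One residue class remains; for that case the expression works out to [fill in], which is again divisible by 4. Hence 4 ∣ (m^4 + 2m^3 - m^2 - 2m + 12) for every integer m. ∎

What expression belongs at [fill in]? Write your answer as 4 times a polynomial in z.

4(64z^4 + 96z^3 + 44z^2 + 6z + 3)

The residues treated are {2, 0, 3}, so the missing case is m ≡ 1 (mod 4); write m = 4z+1.
Then (4z+1)^4 + 2(4z+1)^3 - (4z+1)^2 - 2(4z+1) + 12 = 256z^4 + 384z^3 + 176z^2 + 24z + 12 = 4(64z^4 + 96z^3 + 44z^2 + 6z + 3).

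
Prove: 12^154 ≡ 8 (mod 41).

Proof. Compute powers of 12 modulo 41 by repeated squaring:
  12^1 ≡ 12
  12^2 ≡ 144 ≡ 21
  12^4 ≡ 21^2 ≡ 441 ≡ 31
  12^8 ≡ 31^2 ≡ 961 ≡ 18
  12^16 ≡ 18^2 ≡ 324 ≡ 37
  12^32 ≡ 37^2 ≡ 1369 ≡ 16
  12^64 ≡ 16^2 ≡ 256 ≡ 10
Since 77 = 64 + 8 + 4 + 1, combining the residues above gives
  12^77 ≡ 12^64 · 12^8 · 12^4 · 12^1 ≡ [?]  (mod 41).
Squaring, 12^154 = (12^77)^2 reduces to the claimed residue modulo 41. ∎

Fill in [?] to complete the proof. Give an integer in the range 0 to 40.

12^64 · 12^8 · 12^4 · 12^1 ≡ 10 · 18 · 31 · 12 = 66960.
66960 mod 41 = 7, so 12^77 ≡ 7 (mod 41).

7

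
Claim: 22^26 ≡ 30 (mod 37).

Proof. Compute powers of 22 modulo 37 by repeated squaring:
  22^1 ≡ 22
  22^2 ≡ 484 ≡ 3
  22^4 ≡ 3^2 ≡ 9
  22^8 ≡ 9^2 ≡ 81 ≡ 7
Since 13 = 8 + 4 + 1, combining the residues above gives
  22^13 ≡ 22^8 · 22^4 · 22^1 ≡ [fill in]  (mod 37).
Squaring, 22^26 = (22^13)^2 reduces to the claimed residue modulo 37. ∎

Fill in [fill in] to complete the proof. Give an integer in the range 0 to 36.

17

Multiply the listed residues: 7 · 9 · 22 = 63 → 1386.
Reducing modulo 37: 1386 = 37·37 + 17, so 22^13 ≡ 17.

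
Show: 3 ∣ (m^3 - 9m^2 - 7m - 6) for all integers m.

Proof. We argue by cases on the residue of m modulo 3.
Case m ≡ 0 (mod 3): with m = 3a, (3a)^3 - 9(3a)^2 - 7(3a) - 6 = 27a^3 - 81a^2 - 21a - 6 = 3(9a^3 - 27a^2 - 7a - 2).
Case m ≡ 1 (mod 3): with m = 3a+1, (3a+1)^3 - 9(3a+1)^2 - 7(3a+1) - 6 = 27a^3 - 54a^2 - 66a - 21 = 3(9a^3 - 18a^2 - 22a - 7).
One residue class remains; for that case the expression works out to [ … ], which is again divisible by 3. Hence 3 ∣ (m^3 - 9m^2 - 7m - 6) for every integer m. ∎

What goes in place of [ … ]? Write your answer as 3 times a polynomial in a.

3(9a^3 - 9a^2 - 31a - 16)

The residues treated are {0, 1}, so the missing case is m ≡ 2 (mod 3); write m = 3a+2.
Then (3a+2)^3 - 9(3a+2)^2 - 7(3a+2) - 6 = 27a^3 - 27a^2 - 93a - 48 = 3(9a^3 - 9a^2 - 31a - 16).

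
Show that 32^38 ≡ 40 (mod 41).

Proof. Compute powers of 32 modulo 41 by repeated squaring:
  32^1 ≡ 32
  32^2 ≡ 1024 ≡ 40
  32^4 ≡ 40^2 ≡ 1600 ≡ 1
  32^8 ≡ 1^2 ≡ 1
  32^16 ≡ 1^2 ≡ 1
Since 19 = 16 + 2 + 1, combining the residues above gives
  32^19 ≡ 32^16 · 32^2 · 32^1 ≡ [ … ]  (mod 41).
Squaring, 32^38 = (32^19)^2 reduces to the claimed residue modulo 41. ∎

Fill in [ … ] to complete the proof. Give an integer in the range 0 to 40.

32^16 · 32^2 · 32^1 ≡ 1 · 40 · 32 = 1280.
1280 mod 41 = 9, so 32^19 ≡ 9 (mod 41).

9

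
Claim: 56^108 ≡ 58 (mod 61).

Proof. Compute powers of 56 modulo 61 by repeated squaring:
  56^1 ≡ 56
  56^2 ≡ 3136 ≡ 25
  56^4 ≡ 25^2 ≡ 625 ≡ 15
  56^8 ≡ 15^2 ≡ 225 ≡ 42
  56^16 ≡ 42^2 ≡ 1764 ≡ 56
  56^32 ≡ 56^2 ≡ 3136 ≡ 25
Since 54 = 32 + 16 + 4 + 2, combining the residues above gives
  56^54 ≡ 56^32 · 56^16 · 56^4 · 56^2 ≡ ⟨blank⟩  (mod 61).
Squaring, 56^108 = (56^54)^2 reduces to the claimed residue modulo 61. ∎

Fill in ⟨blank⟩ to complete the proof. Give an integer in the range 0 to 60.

56^32 · 56^16 · 56^4 · 56^2 ≡ 25 · 56 · 15 · 25 = 525000.
525000 mod 61 = 34, so 56^54 ≡ 34 (mod 61).

34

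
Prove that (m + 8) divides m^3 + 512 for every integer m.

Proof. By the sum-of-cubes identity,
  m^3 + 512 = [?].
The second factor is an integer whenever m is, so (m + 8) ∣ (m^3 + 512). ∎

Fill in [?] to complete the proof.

(m + 8)(m^2 - 8m + 64)

Polynomial division of m^3 + 512 by m + 8 leaves remainder 0 and quotient m^2 - 8m + 64.
Hence m^3 + 512 = (m + 8)(m^2 - 8m + 64).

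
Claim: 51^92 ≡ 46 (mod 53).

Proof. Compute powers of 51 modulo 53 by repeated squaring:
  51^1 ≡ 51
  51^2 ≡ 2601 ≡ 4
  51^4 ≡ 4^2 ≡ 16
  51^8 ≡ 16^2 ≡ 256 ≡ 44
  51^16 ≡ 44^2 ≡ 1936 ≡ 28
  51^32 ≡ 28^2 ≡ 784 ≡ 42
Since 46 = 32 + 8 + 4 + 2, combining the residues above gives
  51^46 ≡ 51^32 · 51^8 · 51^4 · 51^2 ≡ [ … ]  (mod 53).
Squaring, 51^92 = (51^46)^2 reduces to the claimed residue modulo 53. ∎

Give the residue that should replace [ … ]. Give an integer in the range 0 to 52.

51^32 · 51^8 · 51^4 · 51^2 ≡ 42 · 44 · 16 · 4 = 118272.
118272 mod 53 = 29, so 51^46 ≡ 29 (mod 53).

29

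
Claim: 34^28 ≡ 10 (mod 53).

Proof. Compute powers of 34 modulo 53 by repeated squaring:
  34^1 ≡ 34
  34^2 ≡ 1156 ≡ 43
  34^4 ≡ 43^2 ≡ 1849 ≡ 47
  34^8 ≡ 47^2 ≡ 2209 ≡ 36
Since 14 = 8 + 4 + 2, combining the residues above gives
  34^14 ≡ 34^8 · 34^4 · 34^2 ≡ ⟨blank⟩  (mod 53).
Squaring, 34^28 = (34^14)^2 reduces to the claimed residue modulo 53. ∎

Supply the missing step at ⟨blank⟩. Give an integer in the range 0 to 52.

40

Multiply the listed residues: 36 · 47 · 43 = 1692 → 72756.
Reducing modulo 53: 72756 = 1372·53 + 40, so 34^14 ≡ 40.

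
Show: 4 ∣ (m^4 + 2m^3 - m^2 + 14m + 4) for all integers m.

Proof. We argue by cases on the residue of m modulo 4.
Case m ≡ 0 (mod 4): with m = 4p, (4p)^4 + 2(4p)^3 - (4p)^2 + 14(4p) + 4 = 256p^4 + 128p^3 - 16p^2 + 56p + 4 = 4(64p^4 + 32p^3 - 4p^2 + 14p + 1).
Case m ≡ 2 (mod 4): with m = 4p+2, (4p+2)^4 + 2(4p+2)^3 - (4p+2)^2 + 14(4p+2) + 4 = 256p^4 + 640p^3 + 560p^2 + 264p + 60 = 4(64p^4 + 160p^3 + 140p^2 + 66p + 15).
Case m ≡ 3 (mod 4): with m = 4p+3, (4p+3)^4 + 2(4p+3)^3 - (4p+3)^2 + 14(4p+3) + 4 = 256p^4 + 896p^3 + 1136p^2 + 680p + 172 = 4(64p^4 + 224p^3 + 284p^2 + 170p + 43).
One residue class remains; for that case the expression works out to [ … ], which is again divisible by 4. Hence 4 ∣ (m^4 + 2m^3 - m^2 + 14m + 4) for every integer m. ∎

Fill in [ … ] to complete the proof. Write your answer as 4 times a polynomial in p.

Only m ≡ 1 (mod 4) is unaccounted for. Put m = 4p+1:
(4p+1)^4 + 2(4p+1)^3 - (4p+1)^2 + 14(4p+1) + 4 expands to 256p^4 + 384p^3 + 176p^2 + 88p + 20,
and factoring out 4 leaves 4(64p^4 + 96p^3 + 44p^2 + 22p + 5).

4(64p^4 + 96p^3 + 44p^2 + 22p + 5)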